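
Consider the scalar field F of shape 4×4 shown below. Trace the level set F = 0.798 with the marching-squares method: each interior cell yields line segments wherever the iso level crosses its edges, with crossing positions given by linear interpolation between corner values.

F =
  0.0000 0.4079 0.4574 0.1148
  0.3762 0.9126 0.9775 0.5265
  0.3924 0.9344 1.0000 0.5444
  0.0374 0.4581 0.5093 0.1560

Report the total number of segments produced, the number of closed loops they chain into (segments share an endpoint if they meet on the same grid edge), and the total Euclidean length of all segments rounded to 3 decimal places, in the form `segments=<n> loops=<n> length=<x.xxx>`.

cell (0,0): code 0100 → (0.773,1.000)–(1.000,0.786)
cell (0,1): code 1100 → (0.655,2.000)–(0.773,1.000)
cell (0,2): code 1000 → (1.000,2.398)–(0.655,2.000)
cell (1,0): code 0110 → (1.000,0.786)–(2.000,0.748)
cell (1,2): code 1001 → (2.000,2.443)–(1.000,2.398)
cell (2,0): code 0010 → (2.000,0.748)–(2.286,1.000)
cell (2,1): code 0011 → (2.286,1.000)–(2.412,2.000)
cell (2,2): code 0001 → (2.412,2.000)–(2.000,2.443)
total: 8 segments, chained into 1 closed loop(s), length Σ = 5.841340

segments=8 loops=1 length=5.841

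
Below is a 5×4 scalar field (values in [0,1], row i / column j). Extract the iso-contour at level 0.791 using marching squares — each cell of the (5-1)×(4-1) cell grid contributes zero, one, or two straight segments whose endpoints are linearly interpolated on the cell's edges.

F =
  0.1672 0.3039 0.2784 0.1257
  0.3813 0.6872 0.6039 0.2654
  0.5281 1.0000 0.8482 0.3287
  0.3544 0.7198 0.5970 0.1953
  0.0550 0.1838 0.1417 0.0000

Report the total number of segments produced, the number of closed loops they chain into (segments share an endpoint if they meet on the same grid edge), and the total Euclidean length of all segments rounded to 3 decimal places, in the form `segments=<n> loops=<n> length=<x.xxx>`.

cell (1,0): code 0100 → (1.332,1.000)–(2.000,0.557)
cell (1,1): code 1100 → (1.766,2.000)–(1.332,1.000)
cell (1,2): code 1000 → (2.000,2.110)–(1.766,2.000)
cell (2,0): code 0010 → (2.000,0.557)–(2.746,1.000)
cell (2,1): code 0011 → (2.746,1.000)–(2.228,2.000)
cell (2,2): code 0001 → (2.228,2.000)–(2.000,2.110)
total: 6 segments, chained into 1 closed loop(s), length Σ = 4.397168

segments=6 loops=1 length=4.397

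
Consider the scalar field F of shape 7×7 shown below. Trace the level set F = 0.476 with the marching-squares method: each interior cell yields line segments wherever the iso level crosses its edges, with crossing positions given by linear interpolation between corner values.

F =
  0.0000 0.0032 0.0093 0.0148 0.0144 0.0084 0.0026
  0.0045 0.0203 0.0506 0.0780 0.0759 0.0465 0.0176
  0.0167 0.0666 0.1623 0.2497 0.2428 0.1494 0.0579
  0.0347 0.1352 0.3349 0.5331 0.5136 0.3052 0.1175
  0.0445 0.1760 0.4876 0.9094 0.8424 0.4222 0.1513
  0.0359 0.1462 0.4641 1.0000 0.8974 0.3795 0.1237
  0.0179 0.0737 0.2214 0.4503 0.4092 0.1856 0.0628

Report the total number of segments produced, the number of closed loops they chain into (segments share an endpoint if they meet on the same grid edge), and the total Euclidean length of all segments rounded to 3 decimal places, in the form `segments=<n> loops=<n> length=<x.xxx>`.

segments=12 loops=1 length=9.607

cell (2,2): code 0100 → (2.799,3.000)–(3.000,2.712)
cell (2,3): code 1100 → (2.861,4.000)–(2.799,3.000)
cell (2,4): code 1000 → (3.000,4.180)–(2.861,4.000)
cell (3,1): code 0100 → (3.924,2.000)–(4.000,1.963)
cell (3,2): code 1110 → (3.000,2.712)–(3.924,2.000)
cell (3,4): code 1001 → (4.000,4.872)–(3.000,4.180)
cell (4,1): code 0010 → (4.000,1.963)–(4.494,2.000)
cell (4,2): code 0111 → (4.494,2.000)–(5.000,2.022)
cell (4,4): code 1001 → (5.000,4.814)–(4.000,4.872)
cell (5,2): code 0010 → (5.000,2.022)–(5.953,3.000)
cell (5,3): code 0011 → (5.953,3.000)–(5.863,4.000)
cell (5,4): code 0001 → (5.863,4.000)–(5.000,4.814)
total: 12 segments, chained into 1 closed loop(s), length Σ = 9.607493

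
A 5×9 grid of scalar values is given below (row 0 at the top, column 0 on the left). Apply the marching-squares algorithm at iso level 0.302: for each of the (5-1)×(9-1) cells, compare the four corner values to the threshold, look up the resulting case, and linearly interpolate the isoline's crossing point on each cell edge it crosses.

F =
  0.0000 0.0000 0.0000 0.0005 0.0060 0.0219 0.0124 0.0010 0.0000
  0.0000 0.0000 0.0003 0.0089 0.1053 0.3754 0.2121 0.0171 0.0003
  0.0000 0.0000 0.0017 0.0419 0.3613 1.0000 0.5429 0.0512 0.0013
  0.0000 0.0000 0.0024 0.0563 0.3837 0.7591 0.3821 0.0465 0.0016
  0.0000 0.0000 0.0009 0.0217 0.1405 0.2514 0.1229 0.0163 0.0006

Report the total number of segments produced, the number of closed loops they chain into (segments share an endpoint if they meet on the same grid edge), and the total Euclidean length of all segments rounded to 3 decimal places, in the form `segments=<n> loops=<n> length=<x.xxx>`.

segments=12 loops=1 length=8.836

cell (0,4): code 0100 → (0.792,5.000)–(1.000,4.728)
cell (0,5): code 1000 → (1.000,5.449)–(0.792,5.000)
cell (1,3): code 0100 → (1.768,4.000)–(2.000,3.814)
cell (1,4): code 1110 → (1.000,4.728)–(1.768,4.000)
cell (1,5): code 1101 → (1.272,6.000)–(1.000,5.449)
cell (1,6): code 1000 → (2.000,6.490)–(1.272,6.000)
cell (2,3): code 0110 → (2.000,3.814)–(3.000,3.750)
cell (2,6): code 1001 → (3.000,6.239)–(2.000,6.490)
cell (3,3): code 0010 → (3.000,3.750)–(3.336,4.000)
cell (3,4): code 0011 → (3.336,4.000)–(3.900,5.000)
cell (3,5): code 0011 → (3.900,5.000)–(3.309,6.000)
cell (3,6): code 0001 → (3.309,6.000)–(3.000,6.239)
total: 12 segments, chained into 1 closed loop(s), length Σ = 8.836358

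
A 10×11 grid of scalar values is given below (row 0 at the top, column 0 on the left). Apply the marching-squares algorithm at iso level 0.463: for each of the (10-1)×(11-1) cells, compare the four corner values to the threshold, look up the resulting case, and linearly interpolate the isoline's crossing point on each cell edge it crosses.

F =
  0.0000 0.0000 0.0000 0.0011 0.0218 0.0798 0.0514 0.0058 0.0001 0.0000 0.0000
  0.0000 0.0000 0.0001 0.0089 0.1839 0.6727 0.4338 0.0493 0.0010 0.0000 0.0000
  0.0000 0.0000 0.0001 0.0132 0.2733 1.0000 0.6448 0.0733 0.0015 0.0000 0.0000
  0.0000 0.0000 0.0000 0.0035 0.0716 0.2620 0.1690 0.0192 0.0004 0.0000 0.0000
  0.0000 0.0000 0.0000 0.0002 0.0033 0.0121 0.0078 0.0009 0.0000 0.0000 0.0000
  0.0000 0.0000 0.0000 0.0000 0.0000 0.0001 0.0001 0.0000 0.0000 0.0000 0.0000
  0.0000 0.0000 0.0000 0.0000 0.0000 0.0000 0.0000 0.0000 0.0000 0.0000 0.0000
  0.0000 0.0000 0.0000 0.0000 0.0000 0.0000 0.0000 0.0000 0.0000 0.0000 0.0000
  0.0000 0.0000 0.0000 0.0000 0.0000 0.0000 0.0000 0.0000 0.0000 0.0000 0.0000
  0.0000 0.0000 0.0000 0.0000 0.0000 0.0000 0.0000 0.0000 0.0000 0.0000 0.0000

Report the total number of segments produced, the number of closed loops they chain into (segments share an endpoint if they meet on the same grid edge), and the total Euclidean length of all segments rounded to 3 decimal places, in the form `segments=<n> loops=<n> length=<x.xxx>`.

segments=8 loops=1 length=6.245

cell (0,4): code 0100 → (0.646,5.000)–(1.000,4.571)
cell (0,5): code 1000 → (1.000,5.878)–(0.646,5.000)
cell (1,4): code 0110 → (1.000,4.571)–(2.000,4.261)
cell (1,5): code 1101 → (1.138,6.000)–(1.000,5.878)
cell (1,6): code 1000 → (2.000,6.318)–(1.138,6.000)
cell (2,4): code 0010 → (2.000,4.261)–(2.728,5.000)
cell (2,5): code 0011 → (2.728,5.000)–(2.382,6.000)
cell (2,6): code 0001 → (2.382,6.000)–(2.000,6.318)
total: 8 segments, chained into 1 closed loop(s), length Σ = 6.244659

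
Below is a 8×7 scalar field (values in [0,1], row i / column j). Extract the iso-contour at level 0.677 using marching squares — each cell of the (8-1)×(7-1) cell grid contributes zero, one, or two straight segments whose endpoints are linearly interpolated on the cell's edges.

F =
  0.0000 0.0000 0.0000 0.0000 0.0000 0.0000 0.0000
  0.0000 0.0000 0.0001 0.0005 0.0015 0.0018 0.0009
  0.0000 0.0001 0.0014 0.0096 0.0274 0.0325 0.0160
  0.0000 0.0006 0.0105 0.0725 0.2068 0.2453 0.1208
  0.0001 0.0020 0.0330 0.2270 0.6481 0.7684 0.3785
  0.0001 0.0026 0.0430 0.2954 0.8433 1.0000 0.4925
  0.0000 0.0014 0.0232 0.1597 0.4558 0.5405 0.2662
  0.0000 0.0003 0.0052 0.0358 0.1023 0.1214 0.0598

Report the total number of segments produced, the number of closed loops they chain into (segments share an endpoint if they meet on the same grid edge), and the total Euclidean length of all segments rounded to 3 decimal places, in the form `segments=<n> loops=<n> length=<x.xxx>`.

cell (3,4): code 0100 → (3.825,5.000)–(4.000,4.240)
cell (3,5): code 1000 → (4.000,5.234)–(3.825,5.000)
cell (4,3): code 0100 → (4.148,4.000)–(5.000,3.696)
cell (4,4): code 1110 → (4.000,4.240)–(4.148,4.000)
cell (4,5): code 1001 → (5.000,5.636)–(4.000,5.234)
cell (5,3): code 0010 → (5.000,3.696)–(5.429,4.000)
cell (5,4): code 0011 → (5.429,4.000)–(5.703,5.000)
cell (5,5): code 0001 → (5.703,5.000)–(5.000,5.636)
total: 8 segments, chained into 1 closed loop(s), length Σ = 5.847060

segments=8 loops=1 length=5.847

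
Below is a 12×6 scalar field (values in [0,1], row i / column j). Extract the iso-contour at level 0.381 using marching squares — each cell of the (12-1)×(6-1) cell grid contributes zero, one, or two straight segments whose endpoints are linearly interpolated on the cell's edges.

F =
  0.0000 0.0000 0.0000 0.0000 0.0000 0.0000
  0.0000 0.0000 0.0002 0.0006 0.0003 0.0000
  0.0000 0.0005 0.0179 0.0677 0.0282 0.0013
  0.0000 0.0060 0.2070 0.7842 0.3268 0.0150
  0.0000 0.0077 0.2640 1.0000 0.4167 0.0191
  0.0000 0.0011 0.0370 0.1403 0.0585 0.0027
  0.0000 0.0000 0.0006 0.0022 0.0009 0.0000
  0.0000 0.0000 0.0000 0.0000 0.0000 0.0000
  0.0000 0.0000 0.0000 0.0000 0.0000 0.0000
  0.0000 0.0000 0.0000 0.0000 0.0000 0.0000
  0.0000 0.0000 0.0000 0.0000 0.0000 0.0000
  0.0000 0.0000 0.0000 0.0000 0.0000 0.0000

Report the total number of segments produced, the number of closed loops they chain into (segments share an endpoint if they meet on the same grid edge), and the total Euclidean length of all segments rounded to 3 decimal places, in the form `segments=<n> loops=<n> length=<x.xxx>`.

cell (2,2): code 0100 → (2.437,3.000)–(3.000,2.301)
cell (2,3): code 1000 → (3.000,3.882)–(2.437,3.000)
cell (3,2): code 0110 → (3.000,2.301)–(4.000,2.159)
cell (3,3): code 1101 → (3.603,4.000)–(3.000,3.882)
cell (3,4): code 1000 → (4.000,4.090)–(3.603,4.000)
cell (4,2): code 0010 → (4.000,2.159)–(4.720,3.000)
cell (4,3): code 0011 → (4.720,3.000)–(4.100,4.000)
cell (4,4): code 0001 → (4.100,4.000)–(4.000,4.090)
total: 8 segments, chained into 1 closed loop(s), length Σ = 6.392565

segments=8 loops=1 length=6.393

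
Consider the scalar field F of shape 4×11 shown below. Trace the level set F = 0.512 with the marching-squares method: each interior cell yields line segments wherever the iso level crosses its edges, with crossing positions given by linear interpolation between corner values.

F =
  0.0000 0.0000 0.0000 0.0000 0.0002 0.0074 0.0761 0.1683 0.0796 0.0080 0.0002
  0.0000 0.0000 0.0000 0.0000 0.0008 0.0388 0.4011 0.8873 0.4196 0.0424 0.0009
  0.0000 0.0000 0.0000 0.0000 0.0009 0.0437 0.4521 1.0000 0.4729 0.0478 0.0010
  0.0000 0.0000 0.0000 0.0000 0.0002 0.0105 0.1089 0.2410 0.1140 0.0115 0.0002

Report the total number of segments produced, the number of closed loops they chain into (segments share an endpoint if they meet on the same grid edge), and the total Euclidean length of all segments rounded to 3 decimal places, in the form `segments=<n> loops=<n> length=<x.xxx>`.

cell (0,6): code 0100 → (0.478,7.000)–(1.000,6.228)
cell (0,7): code 1000 → (1.000,7.802)–(0.478,7.000)
cell (1,6): code 0110 → (1.000,6.228)–(2.000,6.109)
cell (1,7): code 1001 → (2.000,7.926)–(1.000,7.802)
cell (2,6): code 0010 → (2.000,6.109)–(2.643,7.000)
cell (2,7): code 0001 → (2.643,7.000)–(2.000,7.926)
total: 6 segments, chained into 1 closed loop(s), length Σ = 6.129374

segments=6 loops=1 length=6.129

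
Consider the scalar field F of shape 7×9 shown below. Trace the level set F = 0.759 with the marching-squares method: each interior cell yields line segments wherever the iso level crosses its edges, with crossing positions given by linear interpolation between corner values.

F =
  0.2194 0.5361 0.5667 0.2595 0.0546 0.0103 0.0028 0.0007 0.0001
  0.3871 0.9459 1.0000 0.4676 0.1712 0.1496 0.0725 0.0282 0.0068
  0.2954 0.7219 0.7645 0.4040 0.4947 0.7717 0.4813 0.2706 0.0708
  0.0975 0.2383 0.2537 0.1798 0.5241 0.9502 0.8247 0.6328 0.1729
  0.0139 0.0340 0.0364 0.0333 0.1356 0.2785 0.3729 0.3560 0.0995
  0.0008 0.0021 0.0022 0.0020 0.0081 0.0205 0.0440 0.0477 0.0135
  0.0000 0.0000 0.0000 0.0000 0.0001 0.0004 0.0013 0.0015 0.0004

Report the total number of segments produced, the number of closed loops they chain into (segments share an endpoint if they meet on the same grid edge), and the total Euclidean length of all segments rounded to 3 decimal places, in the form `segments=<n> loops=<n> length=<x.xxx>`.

cell (0,0): code 0100 → (0.544,1.000)–(1.000,0.666)
cell (0,1): code 1100 → (0.444,2.000)–(0.544,1.000)
cell (0,2): code 1000 → (1.000,2.453)–(0.444,2.000)
cell (1,0): code 0010 → (1.000,0.666)–(1.834,1.000)
cell (1,1): code 0111 → (1.834,1.000)–(2.000,1.871)
cell (1,2): code 1001 → (2.000,2.015)–(1.000,2.453)
cell (1,4): code 0100 → (1.980,5.000)–(2.000,4.954)
cell (1,5): code 1000 → (2.000,5.044)–(1.980,5.000)
cell (2,1): code 0010 → (2.000,1.871)–(2.011,2.000)
cell (2,2): code 0001 → (2.011,2.000)–(2.000,2.015)
cell (2,4): code 0110 → (2.000,4.954)–(3.000,4.551)
cell (2,5): code 1101 → (2.809,6.000)–(2.000,5.044)
cell (2,6): code 1000 → (3.000,6.342)–(2.809,6.000)
cell (3,4): code 0010 → (3.000,4.551)–(3.285,5.000)
cell (3,5): code 0011 → (3.285,5.000)–(3.145,6.000)
cell (3,6): code 0001 → (3.145,6.000)–(3.000,6.342)
total: 16 segments, chained into 2 closed loop(s), length Σ = 10.046939

segments=16 loops=2 length=10.047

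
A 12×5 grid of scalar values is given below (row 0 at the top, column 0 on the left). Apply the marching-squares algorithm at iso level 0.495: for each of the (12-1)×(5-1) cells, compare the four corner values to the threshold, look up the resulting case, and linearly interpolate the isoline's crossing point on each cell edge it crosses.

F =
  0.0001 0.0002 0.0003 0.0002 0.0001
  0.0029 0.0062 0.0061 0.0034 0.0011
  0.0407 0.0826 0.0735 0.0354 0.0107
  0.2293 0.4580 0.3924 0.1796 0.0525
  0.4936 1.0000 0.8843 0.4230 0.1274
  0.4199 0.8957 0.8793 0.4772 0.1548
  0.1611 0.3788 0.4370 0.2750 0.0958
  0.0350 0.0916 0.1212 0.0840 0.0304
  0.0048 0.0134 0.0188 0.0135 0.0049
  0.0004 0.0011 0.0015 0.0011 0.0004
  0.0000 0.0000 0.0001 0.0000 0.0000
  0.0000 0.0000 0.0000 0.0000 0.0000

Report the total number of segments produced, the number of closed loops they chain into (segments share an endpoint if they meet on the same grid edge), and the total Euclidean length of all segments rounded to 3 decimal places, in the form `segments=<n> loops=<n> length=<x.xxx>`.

cell (3,0): code 0100 → (3.068,1.000)–(4.000,0.003)
cell (3,1): code 1100 → (3.209,2.000)–(3.068,1.000)
cell (3,2): code 1000 → (4.000,2.844)–(3.209,2.000)
cell (4,0): code 0110 → (4.000,0.003)–(5.000,0.158)
cell (4,2): code 1001 → (5.000,2.956)–(4.000,2.844)
cell (5,0): code 0010 → (5.000,0.158)–(5.775,1.000)
cell (5,1): code 0011 → (5.775,1.000)–(5.869,2.000)
cell (5,2): code 0001 → (5.869,2.000)–(5.000,2.956)
total: 8 segments, chained into 1 closed loop(s), length Σ = 8.990361

segments=8 loops=1 length=8.990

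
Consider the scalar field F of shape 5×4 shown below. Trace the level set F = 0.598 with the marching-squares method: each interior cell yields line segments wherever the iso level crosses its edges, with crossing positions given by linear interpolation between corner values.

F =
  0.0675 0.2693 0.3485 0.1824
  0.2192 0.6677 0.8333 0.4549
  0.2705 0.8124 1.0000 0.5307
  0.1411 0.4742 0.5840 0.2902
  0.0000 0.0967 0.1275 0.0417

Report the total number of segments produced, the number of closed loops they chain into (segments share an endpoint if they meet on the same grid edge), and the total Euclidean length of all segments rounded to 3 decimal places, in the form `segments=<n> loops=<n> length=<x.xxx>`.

segments=8 loops=1 length=7.218

cell (0,0): code 0100 → (0.825,1.000)–(1.000,0.845)
cell (0,1): code 1100 → (0.515,2.000)–(0.825,1.000)
cell (0,2): code 1000 → (1.000,2.622)–(0.515,2.000)
cell (1,0): code 0110 → (1.000,0.845)–(2.000,0.604)
cell (1,2): code 1001 → (2.000,2.857)–(1.000,2.622)
cell (2,0): code 0010 → (2.000,0.604)–(2.634,1.000)
cell (2,1): code 0011 → (2.634,1.000)–(2.966,2.000)
cell (2,2): code 0001 → (2.966,2.000)–(2.000,2.857)
total: 8 segments, chained into 1 closed loop(s), length Σ = 7.217958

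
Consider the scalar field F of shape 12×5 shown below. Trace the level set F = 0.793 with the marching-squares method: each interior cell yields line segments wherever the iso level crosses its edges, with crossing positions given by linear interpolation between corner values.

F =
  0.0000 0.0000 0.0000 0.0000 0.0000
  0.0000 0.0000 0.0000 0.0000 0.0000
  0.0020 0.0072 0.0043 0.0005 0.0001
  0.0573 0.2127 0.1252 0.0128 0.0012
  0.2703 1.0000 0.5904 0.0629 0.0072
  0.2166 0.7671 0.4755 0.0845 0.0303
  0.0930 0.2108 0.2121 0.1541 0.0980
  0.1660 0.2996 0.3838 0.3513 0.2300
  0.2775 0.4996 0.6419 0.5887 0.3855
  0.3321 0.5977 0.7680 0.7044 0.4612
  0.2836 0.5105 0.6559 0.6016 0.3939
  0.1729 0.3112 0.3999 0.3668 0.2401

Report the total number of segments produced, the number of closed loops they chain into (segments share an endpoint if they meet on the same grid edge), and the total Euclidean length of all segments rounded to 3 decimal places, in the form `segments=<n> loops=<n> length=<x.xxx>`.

cell (3,0): code 0100 → (3.737,1.000)–(4.000,0.716)
cell (3,1): code 1000 → (4.000,1.505)–(3.737,1.000)
cell (4,0): code 0010 → (4.000,0.716)–(4.889,1.000)
cell (4,1): code 0001 → (4.889,1.000)–(4.000,1.505)
total: 4 segments, chained into 1 closed loop(s), length Σ = 2.911851

segments=4 loops=1 length=2.912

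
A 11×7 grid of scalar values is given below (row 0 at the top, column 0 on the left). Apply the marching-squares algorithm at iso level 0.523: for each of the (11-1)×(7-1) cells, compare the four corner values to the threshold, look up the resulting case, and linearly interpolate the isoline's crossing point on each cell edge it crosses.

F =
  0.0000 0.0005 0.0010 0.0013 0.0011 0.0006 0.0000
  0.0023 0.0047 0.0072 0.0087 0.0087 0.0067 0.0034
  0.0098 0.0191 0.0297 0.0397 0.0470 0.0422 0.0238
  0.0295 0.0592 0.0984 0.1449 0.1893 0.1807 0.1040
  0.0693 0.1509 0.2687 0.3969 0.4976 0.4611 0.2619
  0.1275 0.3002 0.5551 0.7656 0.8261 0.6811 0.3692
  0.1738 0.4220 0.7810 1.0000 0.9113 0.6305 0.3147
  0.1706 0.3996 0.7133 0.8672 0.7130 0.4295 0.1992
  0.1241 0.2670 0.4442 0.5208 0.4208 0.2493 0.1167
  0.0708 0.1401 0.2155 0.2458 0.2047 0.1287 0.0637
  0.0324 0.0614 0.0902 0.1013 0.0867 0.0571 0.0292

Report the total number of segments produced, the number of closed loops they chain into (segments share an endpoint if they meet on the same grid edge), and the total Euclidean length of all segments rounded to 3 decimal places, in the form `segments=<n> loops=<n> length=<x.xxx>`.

segments=14 loops=1 length=12.592

cell (4,1): code 0100 → (4.888,2.000)–(5.000,1.874)
cell (4,2): code 1100 → (4.342,3.000)–(4.888,2.000)
cell (4,3): code 1100 → (4.077,4.000)–(4.342,3.000)
cell (4,4): code 1100 → (4.281,5.000)–(4.077,4.000)
cell (4,5): code 1000 → (5.000,5.507)–(4.281,5.000)
cell (5,1): code 0110 → (5.000,1.874)–(6.000,1.281)
cell (5,5): code 1001 → (6.000,5.340)–(5.000,5.507)
cell (6,1): code 0110 → (6.000,1.281)–(7.000,1.393)
cell (6,4): code 1011 → (7.000,4.670)–(6.535,5.000)
cell (6,5): code 0001 → (6.535,5.000)–(6.000,5.340)
cell (7,1): code 0010 → (7.000,1.393)–(7.707,2.000)
cell (7,2): code 0011 → (7.707,2.000)–(7.994,3.000)
cell (7,3): code 0011 → (7.994,3.000)–(7.650,4.000)
cell (7,4): code 0001 → (7.650,4.000)–(7.000,4.670)
total: 14 segments, chained into 1 closed loop(s), length Σ = 12.592090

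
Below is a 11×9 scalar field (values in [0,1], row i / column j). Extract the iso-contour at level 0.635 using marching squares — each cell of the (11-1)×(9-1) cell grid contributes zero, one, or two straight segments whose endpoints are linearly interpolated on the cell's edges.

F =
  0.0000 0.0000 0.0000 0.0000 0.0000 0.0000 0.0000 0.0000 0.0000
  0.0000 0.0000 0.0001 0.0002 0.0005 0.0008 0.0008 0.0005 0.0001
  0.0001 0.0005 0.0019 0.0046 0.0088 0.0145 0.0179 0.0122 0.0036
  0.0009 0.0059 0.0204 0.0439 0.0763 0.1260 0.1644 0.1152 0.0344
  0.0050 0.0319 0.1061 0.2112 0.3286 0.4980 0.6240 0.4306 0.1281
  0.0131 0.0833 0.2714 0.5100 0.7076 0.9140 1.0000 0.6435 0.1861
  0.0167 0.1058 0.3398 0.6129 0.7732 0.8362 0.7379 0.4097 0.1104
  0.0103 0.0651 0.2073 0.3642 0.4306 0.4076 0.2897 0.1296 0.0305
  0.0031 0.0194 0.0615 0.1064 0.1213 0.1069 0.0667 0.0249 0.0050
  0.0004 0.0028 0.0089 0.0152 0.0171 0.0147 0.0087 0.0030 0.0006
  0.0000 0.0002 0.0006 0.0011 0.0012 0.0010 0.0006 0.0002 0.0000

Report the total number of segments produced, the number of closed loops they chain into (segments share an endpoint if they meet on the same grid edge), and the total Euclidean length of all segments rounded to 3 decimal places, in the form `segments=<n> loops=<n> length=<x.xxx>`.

cell (4,3): code 0100 → (4.808,4.000)–(5.000,3.633)
cell (4,4): code 1100 → (4.329,5.000)–(4.808,4.000)
cell (4,5): code 1100 → (4.029,6.000)–(4.329,5.000)
cell (4,6): code 1100 → (4.960,7.000)–(4.029,6.000)
cell (4,7): code 1000 → (5.000,7.019)–(4.960,7.000)
cell (5,3): code 0110 → (5.000,3.633)–(6.000,3.138)
cell (5,6): code 1011 → (6.000,6.314)–(5.036,7.000)
cell (5,7): code 0001 → (5.036,7.000)–(5.000,7.019)
cell (6,3): code 0010 → (6.000,3.138)–(6.403,4.000)
cell (6,4): code 0011 → (6.403,4.000)–(6.469,5.000)
cell (6,5): code 0011 → (6.469,5.000)–(6.230,6.000)
cell (6,6): code 0001 → (6.230,6.000)–(6.000,6.314)
total: 12 segments, chained into 1 closed loop(s), length Σ = 9.688106

segments=12 loops=1 length=9.688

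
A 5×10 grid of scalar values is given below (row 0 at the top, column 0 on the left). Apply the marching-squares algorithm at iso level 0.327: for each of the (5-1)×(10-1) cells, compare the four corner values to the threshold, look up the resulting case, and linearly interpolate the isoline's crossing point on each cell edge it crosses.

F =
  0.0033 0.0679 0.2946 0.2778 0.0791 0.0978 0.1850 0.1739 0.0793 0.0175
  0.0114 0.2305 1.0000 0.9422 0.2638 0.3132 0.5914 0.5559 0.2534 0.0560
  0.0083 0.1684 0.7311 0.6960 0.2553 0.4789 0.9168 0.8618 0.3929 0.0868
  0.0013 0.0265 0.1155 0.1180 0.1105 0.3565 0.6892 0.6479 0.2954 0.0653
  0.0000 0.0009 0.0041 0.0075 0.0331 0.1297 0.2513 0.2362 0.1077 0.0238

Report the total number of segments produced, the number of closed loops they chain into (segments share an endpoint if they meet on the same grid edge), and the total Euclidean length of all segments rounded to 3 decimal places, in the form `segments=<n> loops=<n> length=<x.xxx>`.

cell (0,1): code 0100 → (0.046,2.000)–(1.000,1.125)
cell (0,2): code 1100 → (0.074,3.000)–(0.046,2.000)
cell (0,3): code 1000 → (1.000,3.907)–(0.074,3.000)
cell (0,5): code 0100 → (0.349,6.000)–(1.000,5.050)
cell (0,6): code 1100 → (0.401,7.000)–(0.349,6.000)
cell (0,7): code 1000 → (1.000,7.757)–(0.401,7.000)
cell (1,1): code 0110 → (1.000,1.125)–(2.000,1.282)
cell (1,3): code 1001 → (2.000,3.837)–(1.000,3.907)
cell (1,4): code 0100 → (1.083,5.000)–(2.000,4.321)
cell (1,5): code 1110 → (1.000,5.050)–(1.083,5.000)
cell (1,7): code 1101 → (1.528,8.000)–(1.000,7.757)
cell (1,8): code 1000 → (2.000,8.215)–(1.528,8.000)
cell (2,1): code 0010 → (2.000,1.282)–(2.656,2.000)
cell (2,2): code 0011 → (2.656,2.000)–(2.638,3.000)
cell (2,3): code 0001 → (2.638,3.000)–(2.000,3.837)
cell (2,4): code 0110 → (2.000,4.321)–(3.000,4.880)
cell (2,7): code 1011 → (3.000,7.910)–(2.676,8.000)
cell (2,8): code 0001 → (2.676,8.000)–(2.000,8.215)
cell (3,4): code 0010 → (3.000,4.880)–(3.130,5.000)
cell (3,5): code 0011 → (3.130,5.000)–(3.827,6.000)
cell (3,6): code 0011 → (3.827,6.000)–(3.779,7.000)
cell (3,7): code 0001 → (3.779,7.000)–(3.000,7.910)
total: 22 segments, chained into 2 closed loop(s), length Σ = 19.874639

segments=22 loops=2 length=19.875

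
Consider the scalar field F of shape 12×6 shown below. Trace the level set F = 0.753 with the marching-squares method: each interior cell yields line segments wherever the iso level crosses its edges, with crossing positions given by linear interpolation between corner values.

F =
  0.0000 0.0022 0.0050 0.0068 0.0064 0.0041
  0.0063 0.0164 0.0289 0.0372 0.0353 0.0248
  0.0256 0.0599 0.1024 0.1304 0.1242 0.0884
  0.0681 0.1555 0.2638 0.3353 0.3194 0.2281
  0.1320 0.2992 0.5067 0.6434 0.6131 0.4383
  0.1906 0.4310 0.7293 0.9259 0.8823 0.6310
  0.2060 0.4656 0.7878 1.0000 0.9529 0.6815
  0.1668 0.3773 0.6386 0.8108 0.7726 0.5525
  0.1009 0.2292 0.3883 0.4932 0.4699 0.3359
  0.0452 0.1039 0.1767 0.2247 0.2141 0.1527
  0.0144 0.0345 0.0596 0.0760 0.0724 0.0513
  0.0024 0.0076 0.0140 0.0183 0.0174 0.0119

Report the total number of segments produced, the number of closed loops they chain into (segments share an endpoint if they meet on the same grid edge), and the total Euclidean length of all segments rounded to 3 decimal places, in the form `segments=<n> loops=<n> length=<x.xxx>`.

cell (4,2): code 0100 → (4.388,3.000)–(5.000,2.121)
cell (4,3): code 1100 → (4.520,4.000)–(4.388,3.000)
cell (4,4): code 1000 → (5.000,4.515)–(4.520,4.000)
cell (5,1): code 0100 → (5.405,2.000)–(6.000,1.892)
cell (5,2): code 1110 → (5.000,2.121)–(5.405,2.000)
cell (5,4): code 1001 → (6.000,4.737)–(5.000,4.515)
cell (6,1): code 0010 → (6.000,1.892)–(6.233,2.000)
cell (6,2): code 0111 → (6.233,2.000)–(7.000,2.664)
cell (6,4): code 1001 → (7.000,4.089)–(6.000,4.737)
cell (7,2): code 0010 → (7.000,2.664)–(7.182,3.000)
cell (7,3): code 0011 → (7.182,3.000)–(7.065,4.000)
cell (7,4): code 0001 → (7.065,4.000)–(7.000,4.089)
total: 12 segments, chained into 1 closed loop(s), length Σ = 8.797261

segments=12 loops=1 length=8.797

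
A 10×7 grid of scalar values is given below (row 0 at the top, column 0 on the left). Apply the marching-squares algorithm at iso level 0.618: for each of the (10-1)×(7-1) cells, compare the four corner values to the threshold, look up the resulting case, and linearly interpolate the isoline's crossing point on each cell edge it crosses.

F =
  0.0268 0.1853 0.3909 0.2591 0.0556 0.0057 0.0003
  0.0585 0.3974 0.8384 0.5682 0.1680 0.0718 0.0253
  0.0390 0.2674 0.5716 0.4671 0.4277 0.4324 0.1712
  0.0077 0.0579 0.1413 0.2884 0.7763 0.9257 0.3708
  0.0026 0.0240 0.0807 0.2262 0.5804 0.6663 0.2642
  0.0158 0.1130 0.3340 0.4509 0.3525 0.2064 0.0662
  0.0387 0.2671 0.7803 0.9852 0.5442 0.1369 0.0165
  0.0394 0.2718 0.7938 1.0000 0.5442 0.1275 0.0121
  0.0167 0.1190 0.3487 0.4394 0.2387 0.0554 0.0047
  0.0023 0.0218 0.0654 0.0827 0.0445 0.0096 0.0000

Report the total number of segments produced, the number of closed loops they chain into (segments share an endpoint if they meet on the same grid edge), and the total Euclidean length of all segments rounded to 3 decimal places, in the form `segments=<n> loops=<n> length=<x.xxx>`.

cell (0,1): code 0100 → (0.507,2.000)–(1.000,1.500)
cell (0,2): code 1000 → (1.000,2.816)–(0.507,2.000)
cell (1,1): code 0010 → (1.000,1.500)–(1.826,2.000)
cell (1,2): code 0001 → (1.826,2.000)–(1.000,2.816)
cell (2,3): code 0100 → (2.546,4.000)–(3.000,3.676)
cell (2,4): code 1100 → (2.376,5.000)–(2.546,4.000)
cell (2,5): code 1000 → (3.000,5.555)–(2.376,5.000)
cell (3,3): code 0010 → (3.000,3.676)–(3.808,4.000)
cell (3,4): code 0111 → (3.808,4.000)–(4.000,4.438)
cell (3,5): code 1001 → (4.000,5.120)–(3.000,5.555)
cell (4,4): code 0010 → (4.000,4.438)–(4.105,5.000)
cell (4,5): code 0001 → (4.105,5.000)–(4.000,5.120)
cell (5,1): code 0100 → (5.636,2.000)–(6.000,1.684)
cell (5,2): code 1100 → (5.313,3.000)–(5.636,2.000)
cell (5,3): code 1000 → (6.000,3.833)–(5.313,3.000)
cell (6,1): code 0110 → (6.000,1.684)–(7.000,1.663)
cell (6,3): code 1001 → (7.000,3.838)–(6.000,3.833)
cell (7,1): code 0010 → (7.000,1.663)–(7.395,2.000)
cell (7,2): code 0011 → (7.395,2.000)–(7.681,3.000)
cell (7,3): code 0001 → (7.681,3.000)–(7.000,3.838)
total: 20 segments, chained into 3 closed loop(s), length Σ = 16.610787

segments=20 loops=3 length=16.611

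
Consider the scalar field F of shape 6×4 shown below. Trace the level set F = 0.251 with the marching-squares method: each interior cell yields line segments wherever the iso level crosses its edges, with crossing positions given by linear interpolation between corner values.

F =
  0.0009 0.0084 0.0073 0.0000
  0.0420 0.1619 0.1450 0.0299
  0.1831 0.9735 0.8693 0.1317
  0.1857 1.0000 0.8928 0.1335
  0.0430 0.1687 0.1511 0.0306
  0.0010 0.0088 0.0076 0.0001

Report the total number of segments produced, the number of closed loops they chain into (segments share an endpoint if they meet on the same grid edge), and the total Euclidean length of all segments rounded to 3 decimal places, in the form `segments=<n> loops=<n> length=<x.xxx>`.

cell (1,0): code 0100 → (1.110,1.000)–(2.000,0.086)
cell (1,1): code 1100 → (1.146,2.000)–(1.110,1.000)
cell (1,2): code 1000 → (2.000,2.838)–(1.146,2.000)
cell (2,0): code 0110 → (2.000,0.086)–(3.000,0.080)
cell (2,2): code 1001 → (3.000,2.845)–(2.000,2.838)
cell (3,0): code 0010 → (3.000,0.080)–(3.901,1.000)
cell (3,1): code 0011 → (3.901,1.000)–(3.865,2.000)
cell (3,2): code 0001 → (3.865,2.000)–(3.000,2.845)
total: 8 segments, chained into 1 closed loop(s), length Σ = 8.970916

segments=8 loops=1 length=8.971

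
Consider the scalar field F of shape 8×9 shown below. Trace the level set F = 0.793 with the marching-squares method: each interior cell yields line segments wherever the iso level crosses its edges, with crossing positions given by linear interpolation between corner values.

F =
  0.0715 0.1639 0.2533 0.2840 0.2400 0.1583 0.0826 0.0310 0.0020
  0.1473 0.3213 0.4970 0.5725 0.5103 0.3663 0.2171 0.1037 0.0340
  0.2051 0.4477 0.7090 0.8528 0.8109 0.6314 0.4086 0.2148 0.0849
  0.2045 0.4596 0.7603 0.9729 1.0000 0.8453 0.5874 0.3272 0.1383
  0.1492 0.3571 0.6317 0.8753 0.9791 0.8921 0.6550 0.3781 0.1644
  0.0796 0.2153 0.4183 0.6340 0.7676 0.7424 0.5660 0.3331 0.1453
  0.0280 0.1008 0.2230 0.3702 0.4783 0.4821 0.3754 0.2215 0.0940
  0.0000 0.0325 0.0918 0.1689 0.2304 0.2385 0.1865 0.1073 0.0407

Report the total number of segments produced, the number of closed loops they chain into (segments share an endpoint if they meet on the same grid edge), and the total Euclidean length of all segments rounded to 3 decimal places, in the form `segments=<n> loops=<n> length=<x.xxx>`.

cell (1,2): code 0100 → (1.787,3.000)–(2.000,2.584)
cell (1,3): code 1100 → (1.940,4.000)–(1.787,3.000)
cell (1,4): code 1000 → (2.000,4.100)–(1.940,4.000)
cell (2,2): code 0110 → (2.000,2.584)–(3.000,2.154)
cell (2,4): code 1101 → (2.755,5.000)–(2.000,4.100)
cell (2,5): code 1000 → (3.000,5.203)–(2.755,5.000)
cell (3,2): code 0110 → (3.000,2.154)–(4.000,2.662)
cell (3,5): code 1001 → (4.000,5.418)–(3.000,5.203)
cell (4,2): code 0010 → (4.000,2.662)–(4.341,3.000)
cell (4,3): code 0011 → (4.341,3.000)–(4.880,4.000)
cell (4,4): code 0011 → (4.880,4.000)–(4.662,5.000)
cell (4,5): code 0001 → (4.662,5.000)–(4.000,5.418)
total: 12 segments, chained into 1 closed loop(s), length Σ = 9.743940

segments=12 loops=1 length=9.744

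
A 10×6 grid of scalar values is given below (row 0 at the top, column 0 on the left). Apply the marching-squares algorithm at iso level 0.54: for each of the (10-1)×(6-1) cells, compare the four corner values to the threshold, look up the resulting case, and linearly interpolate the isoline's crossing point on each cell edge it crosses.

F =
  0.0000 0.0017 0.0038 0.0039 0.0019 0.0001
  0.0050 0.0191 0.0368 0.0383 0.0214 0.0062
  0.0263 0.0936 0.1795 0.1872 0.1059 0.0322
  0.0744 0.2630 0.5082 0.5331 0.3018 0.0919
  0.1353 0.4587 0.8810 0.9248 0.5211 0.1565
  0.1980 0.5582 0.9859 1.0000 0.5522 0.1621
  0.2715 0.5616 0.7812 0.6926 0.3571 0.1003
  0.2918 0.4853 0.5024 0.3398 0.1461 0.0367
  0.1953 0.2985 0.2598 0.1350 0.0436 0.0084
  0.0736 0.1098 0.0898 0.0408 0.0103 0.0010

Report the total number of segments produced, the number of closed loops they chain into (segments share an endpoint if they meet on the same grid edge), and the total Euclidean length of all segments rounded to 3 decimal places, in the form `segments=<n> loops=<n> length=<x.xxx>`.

cell (3,1): code 0100 → (3.085,2.000)–(4.000,1.193)
cell (3,2): code 1100 → (3.018,3.000)–(3.085,2.000)
cell (3,3): code 1000 → (4.000,3.953)–(3.018,3.000)
cell (4,0): code 0100 → (4.817,1.000)–(5.000,0.949)
cell (4,1): code 1110 → (4.000,1.193)–(4.817,1.000)
cell (4,3): code 1101 → (4.608,4.000)–(4.000,3.953)
cell (4,4): code 1000 → (5.000,4.031)–(4.608,4.000)
cell (5,0): code 0110 → (5.000,0.949)–(6.000,0.926)
cell (5,3): code 1011 → (6.000,3.455)–(5.063,4.000)
cell (5,4): code 0001 → (5.063,4.000)–(5.000,4.031)
cell (6,0): code 0010 → (6.000,0.926)–(6.283,1.000)
cell (6,1): code 0011 → (6.283,1.000)–(6.865,2.000)
cell (6,2): code 0011 → (6.865,2.000)–(6.433,3.000)
cell (6,3): code 0001 → (6.433,3.000)–(6.000,3.455)
total: 14 segments, chained into 1 closed loop(s), length Σ = 10.945155

segments=14 loops=1 length=10.945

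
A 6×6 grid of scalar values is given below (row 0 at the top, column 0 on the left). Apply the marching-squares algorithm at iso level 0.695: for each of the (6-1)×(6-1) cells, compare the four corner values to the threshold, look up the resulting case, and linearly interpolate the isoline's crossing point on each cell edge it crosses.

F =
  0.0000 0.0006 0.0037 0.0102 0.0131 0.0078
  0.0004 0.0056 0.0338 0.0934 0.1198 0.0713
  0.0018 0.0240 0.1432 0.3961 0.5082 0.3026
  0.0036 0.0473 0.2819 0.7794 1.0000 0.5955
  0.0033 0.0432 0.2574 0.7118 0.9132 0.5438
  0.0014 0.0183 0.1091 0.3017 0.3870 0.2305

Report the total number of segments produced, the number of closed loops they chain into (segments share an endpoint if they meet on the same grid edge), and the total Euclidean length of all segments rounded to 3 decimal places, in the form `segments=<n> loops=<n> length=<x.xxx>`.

segments=8 loops=1 length=6.198

cell (2,2): code 0100 → (2.780,3.000)–(3.000,2.830)
cell (2,3): code 1100 → (2.380,4.000)–(2.780,3.000)
cell (2,4): code 1000 → (3.000,4.754)–(2.380,4.000)
cell (3,2): code 0110 → (3.000,2.830)–(4.000,2.963)
cell (3,4): code 1001 → (4.000,4.591)–(3.000,4.754)
cell (4,2): code 0010 → (4.000,2.963)–(4.041,3.000)
cell (4,3): code 0011 → (4.041,3.000)–(4.415,4.000)
cell (4,4): code 0001 → (4.415,4.000)–(4.000,4.591)
total: 8 segments, chained into 1 closed loop(s), length Σ = 6.197739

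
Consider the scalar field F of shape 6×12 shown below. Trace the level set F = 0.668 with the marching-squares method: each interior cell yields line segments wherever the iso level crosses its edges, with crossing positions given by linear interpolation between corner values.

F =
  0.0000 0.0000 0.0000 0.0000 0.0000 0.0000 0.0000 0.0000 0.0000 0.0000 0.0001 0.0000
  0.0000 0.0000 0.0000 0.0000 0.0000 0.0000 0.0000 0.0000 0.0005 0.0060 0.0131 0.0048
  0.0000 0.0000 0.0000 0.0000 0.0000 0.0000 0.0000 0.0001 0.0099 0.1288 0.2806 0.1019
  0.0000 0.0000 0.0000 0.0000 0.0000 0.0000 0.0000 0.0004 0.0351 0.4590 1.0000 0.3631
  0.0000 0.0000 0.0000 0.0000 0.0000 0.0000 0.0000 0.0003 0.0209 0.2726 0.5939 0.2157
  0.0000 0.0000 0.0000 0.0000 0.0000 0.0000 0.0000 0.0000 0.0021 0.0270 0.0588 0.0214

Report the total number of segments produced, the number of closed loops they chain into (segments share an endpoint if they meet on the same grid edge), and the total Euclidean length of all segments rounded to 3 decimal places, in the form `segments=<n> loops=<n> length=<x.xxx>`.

cell (2,9): code 0100 → (2.539,10.000)–(3.000,9.386)
cell (2,10): code 1000 → (3.000,10.521)–(2.539,10.000)
cell (3,9): code 0010 → (3.000,9.386)–(3.818,10.000)
cell (3,10): code 0001 → (3.818,10.000)–(3.000,10.521)
total: 4 segments, chained into 1 closed loop(s), length Σ = 3.455863

segments=4 loops=1 length=3.456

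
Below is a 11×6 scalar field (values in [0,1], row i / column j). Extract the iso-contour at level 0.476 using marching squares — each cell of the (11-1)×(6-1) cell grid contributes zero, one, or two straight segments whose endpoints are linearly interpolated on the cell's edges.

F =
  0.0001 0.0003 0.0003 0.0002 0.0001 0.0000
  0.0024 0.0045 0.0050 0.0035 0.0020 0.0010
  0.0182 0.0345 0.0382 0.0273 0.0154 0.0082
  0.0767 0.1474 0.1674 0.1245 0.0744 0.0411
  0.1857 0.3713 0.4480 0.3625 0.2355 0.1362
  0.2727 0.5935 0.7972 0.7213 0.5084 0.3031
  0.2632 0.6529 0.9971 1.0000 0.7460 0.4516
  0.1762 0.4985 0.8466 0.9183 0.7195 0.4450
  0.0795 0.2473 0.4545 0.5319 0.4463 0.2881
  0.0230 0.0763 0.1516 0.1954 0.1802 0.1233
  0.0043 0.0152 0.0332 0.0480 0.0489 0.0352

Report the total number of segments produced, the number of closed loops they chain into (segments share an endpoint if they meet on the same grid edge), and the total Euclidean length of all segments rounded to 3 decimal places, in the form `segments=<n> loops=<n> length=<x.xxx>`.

segments=16 loops=1 length=13.170

cell (4,0): code 0100 → (4.471,1.000)–(5.000,0.634)
cell (4,1): code 1100 → (4.080,2.000)–(4.471,1.000)
cell (4,2): code 1100 → (4.316,3.000)–(4.080,2.000)
cell (4,3): code 1100 → (4.881,4.000)–(4.316,3.000)
cell (4,4): code 1000 → (5.000,4.158)–(4.881,4.000)
cell (5,0): code 0110 → (5.000,0.634)–(6.000,0.546)
cell (5,4): code 1001 → (6.000,4.917)–(5.000,4.158)
cell (6,0): code 0110 → (6.000,0.546)–(7.000,0.930)
cell (6,4): code 1001 → (7.000,4.887)–(6.000,4.917)
cell (7,0): code 0010 → (7.000,0.930)–(7.090,1.000)
cell (7,1): code 0011 → (7.090,1.000)–(7.945,2.000)
cell (7,2): code 0111 → (7.945,2.000)–(8.000,2.278)
cell (7,3): code 1011 → (8.000,3.653)–(7.891,4.000)
cell (7,4): code 0001 → (7.891,4.000)–(7.000,4.887)
cell (8,2): code 0010 → (8.000,2.278)–(8.166,3.000)
cell (8,3): code 0001 → (8.166,3.000)–(8.000,3.653)
total: 16 segments, chained into 1 closed loop(s), length Σ = 13.170437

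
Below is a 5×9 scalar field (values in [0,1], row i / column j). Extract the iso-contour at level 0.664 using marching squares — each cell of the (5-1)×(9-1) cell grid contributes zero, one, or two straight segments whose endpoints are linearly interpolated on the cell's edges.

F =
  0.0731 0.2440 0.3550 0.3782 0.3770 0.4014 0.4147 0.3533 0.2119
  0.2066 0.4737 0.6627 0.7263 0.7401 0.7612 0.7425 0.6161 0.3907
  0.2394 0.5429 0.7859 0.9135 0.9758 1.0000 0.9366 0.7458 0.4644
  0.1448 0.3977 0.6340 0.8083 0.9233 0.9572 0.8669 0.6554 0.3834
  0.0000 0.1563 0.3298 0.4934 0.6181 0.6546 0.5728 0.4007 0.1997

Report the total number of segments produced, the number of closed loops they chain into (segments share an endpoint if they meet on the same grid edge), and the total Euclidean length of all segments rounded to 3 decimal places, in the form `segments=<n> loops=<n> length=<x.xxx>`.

cell (0,2): code 0100 → (0.821,3.000)–(1.000,2.020)
cell (0,3): code 1100 → (0.790,4.000)–(0.821,3.000)
cell (0,4): code 1100 → (0.730,5.000)–(0.790,4.000)
cell (0,5): code 1100 → (0.761,6.000)–(0.730,5.000)
cell (0,6): code 1000 → (1.000,6.621)–(0.761,6.000)
cell (1,1): code 0100 → (1.011,2.000)–(2.000,1.498)
cell (1,2): code 1110 → (1.000,2.020)–(1.011,2.000)
cell (1,6): code 1101 → (1.369,7.000)–(1.000,6.621)
cell (1,7): code 1000 → (2.000,7.291)–(1.369,7.000)
cell (2,1): code 0010 → (2.000,1.498)–(2.803,2.000)
cell (2,2): code 0111 → (2.803,2.000)–(3.000,2.172)
cell (2,6): code 1011 → (3.000,6.959)–(2.905,7.000)
cell (2,7): code 0001 → (2.905,7.000)–(2.000,7.291)
cell (3,2): code 0010 → (3.000,2.172)–(3.458,3.000)
cell (3,3): code 0011 → (3.458,3.000)–(3.850,4.000)
cell (3,4): code 0011 → (3.850,4.000)–(3.969,5.000)
cell (3,5): code 0011 → (3.969,5.000)–(3.690,6.000)
cell (3,6): code 0001 → (3.690,6.000)–(3.000,6.959)
total: 18 segments, chained into 1 closed loop(s), length Σ = 14.529397

segments=18 loops=1 length=14.529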